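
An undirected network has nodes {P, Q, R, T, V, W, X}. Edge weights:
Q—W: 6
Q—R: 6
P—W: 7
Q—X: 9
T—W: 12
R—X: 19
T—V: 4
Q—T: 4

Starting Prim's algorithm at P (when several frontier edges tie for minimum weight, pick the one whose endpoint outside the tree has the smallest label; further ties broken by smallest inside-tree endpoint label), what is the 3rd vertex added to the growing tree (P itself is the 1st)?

Grow the tree from P using Prim:
Step 1: cheapest edge leaving the tree is P—W (7); add W.
Step 2: cheapest edge leaving the tree is Q—W (6); add Q.
Step 3: cheapest edge leaving the tree is Q—T (4); add T.
Step 4: cheapest edge leaving the tree is T—V (4); add V.
Step 5: cheapest edge leaving the tree is Q—R (6); add R.
Step 6: cheapest edge leaving the tree is Q—X (9); add X.
Vertex order: P, W, Q, T, V, R, X. The 3rd vertex is Q.

Q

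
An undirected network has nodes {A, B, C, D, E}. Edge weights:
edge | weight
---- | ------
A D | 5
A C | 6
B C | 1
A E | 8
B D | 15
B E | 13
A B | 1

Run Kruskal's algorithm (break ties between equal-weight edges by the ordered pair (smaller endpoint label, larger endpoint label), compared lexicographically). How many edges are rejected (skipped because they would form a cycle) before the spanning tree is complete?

Sort edges by weight, then run Kruskal:
A B (1): add — endpoints in different components.
B C (1): add — endpoints in different components.
A D (5): add — endpoints in different components.
A C (6): skip — A and C already connected.
A E (8): add — endpoints in different components.
Edges rejected before the tree was complete: 1.

1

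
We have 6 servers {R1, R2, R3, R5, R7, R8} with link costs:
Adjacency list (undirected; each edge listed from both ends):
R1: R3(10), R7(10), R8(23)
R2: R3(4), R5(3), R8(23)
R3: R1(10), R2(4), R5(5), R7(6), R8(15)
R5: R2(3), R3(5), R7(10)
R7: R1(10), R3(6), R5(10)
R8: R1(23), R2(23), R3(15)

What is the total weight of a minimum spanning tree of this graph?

Kruskal's algorithm — process edges by increasing weight (ties by edge label):
R2—R5 (3): add — endpoints in different components.
R2—R3 (4): add — endpoints in different components.
R3—R5 (5): skip — R5 and R3 already connected.
R3—R7 (6): add — endpoints in different components.
R1—R3 (10): add — endpoints in different components.
R1—R7 (10): skip — R7 and R1 already connected.
R5—R7 (10): skip — R5 and R7 already connected.
R3—R8 (15): add — endpoints in different components.
MST edges: R2—R5, R2—R3, R3—R7, R1—R3, R3—R8; total weight 3+4+6+10+15 = 38.

38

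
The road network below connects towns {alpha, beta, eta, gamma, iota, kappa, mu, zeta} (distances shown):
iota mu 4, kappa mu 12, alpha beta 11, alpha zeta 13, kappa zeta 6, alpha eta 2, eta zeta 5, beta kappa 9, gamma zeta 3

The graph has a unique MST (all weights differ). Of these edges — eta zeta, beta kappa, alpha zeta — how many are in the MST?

2

Sort edges by weight, then run Kruskal:
alpha eta (2): add — endpoints in different components.
gamma zeta (3): add — endpoints in different components.
iota mu (4): add — endpoints in different components.
eta zeta (5): add — endpoints in different components.
kappa zeta (6): add — endpoints in different components.
beta kappa (9): add — endpoints in different components.
alpha beta (11): skip — alpha and beta already connected.
kappa mu (12): add — endpoints in different components.
MST edge set: {alpha eta, gamma zeta, iota mu, eta zeta, kappa zeta, beta kappa, kappa mu}.
Of the listed edges, {eta zeta, beta kappa} are in the MST → 2.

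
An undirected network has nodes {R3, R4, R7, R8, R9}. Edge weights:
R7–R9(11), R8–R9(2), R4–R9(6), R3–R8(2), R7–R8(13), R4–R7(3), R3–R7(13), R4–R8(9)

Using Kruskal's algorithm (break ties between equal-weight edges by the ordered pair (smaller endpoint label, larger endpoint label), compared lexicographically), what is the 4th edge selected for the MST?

Sort edges by weight, then run Kruskal:
R3–R8 (2): add. Components now {R7} {R4} {R3,R8} {R9}
R8–R9 (2): add. Components now {R7} {R4} {R3,R8,R9}
R4–R7 (3): add. Components now {R4,R7} {R3,R8,R9}
R4–R9 (6): add. Components now {R3,R4,R7,R8,R9}
The 4th edge added is R4–R9.

R4-R9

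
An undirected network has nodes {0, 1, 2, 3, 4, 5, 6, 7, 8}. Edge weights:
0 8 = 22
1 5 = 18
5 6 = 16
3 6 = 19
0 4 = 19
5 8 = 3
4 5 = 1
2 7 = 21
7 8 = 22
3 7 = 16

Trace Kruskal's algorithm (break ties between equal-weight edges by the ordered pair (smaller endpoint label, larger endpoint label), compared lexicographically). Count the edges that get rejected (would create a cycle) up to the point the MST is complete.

0

Kruskal's algorithm — process edges by increasing weight (ties by edge label):
4 5 (1): add — endpoints in different components.
5 8 (3): add — endpoints in different components.
3 7 (16): add — endpoints in different components.
5 6 (16): add — endpoints in different components.
1 5 (18): add — endpoints in different components.
0 4 (19): add — endpoints in different components.
3 6 (19): add — endpoints in different components.
2 7 (21): add — endpoints in different components.
Edges rejected before the tree was complete: 0.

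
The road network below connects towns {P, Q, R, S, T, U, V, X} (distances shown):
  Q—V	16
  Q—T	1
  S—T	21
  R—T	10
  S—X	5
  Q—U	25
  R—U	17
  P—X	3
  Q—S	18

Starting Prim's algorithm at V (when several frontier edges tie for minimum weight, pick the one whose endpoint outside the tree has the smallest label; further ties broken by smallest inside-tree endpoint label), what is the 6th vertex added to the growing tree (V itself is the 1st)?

S

Grow the tree from V using Prim:
Step 1: cheapest edge leaving the tree is Q—V (16); add Q.
Step 2: cheapest edge leaving the tree is Q—T (1); add T.
Step 3: cheapest edge leaving the tree is R—T (10); add R.
Step 4: cheapest edge leaving the tree is R—U (17); add U.
Step 5: cheapest edge leaving the tree is Q—S (18); add S.
Step 6: cheapest edge leaving the tree is S—X (5); add X.
Step 7: cheapest edge leaving the tree is P—X (3); add P.
Vertex order: V, Q, T, R, U, S, X, P. The 6th vertex is S.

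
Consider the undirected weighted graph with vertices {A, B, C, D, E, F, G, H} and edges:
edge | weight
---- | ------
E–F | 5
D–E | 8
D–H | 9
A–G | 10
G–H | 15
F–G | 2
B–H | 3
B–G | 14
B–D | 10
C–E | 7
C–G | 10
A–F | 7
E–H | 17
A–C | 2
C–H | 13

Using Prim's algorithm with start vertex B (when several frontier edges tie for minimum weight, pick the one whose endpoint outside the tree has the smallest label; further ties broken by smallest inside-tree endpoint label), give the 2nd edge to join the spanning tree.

D-H

Prim, starting at B.
Step 1: cheapest edge leaving the tree is B–H (3); add H.
Step 2: cheapest edge leaving the tree is D–H (9); add D.
Step 3: cheapest edge leaving the tree is D–E (8); add E.
Step 4: cheapest edge leaving the tree is E–F (5); add F.
Step 5: cheapest edge leaving the tree is F–G (2); add G.
Step 6: cheapest edge leaving the tree is A–F (7); add A.
Step 7: cheapest edge leaving the tree is A–C (2); add C.
The 2nd edge added is D–H.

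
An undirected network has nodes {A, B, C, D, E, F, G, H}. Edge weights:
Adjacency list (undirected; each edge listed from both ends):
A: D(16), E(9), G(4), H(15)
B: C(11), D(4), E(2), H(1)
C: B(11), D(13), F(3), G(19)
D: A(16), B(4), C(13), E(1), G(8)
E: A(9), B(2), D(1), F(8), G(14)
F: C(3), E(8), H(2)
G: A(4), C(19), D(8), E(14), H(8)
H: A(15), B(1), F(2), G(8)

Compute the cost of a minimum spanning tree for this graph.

21

Kruskal's algorithm — process edges by increasing weight (ties by edge label):
B-H (1): add — endpoints in different components.
D-E (1): add — endpoints in different components.
B-E (2): add — endpoints in different components.
F-H (2): add — endpoints in different components.
C-F (3): add — endpoints in different components.
A-G (4): add — endpoints in different components.
B-D (4): skip — B and D already connected.
D-G (8): add — endpoints in different components.
MST edges: B-H, D-E, B-E, F-H, C-F, A-G, D-G; total weight 1+1+2+2+3+4+8 = 21.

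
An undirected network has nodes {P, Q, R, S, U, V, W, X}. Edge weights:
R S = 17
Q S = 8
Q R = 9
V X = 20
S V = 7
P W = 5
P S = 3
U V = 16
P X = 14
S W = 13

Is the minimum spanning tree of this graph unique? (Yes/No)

Kruskal: consider edges lightest-first.
P S (3): add — endpoints in different components.
P W (5): add — endpoints in different components.
S V (7): add — endpoints in different components.
Q S (8): add — endpoints in different components.
Q R (9): add — endpoints in different components.
S W (13): skip — S and W already connected.
P X (14): add — endpoints in different components.
U V (16): add — endpoints in different components.
Every non-tree edge has weight strictly greater than the heaviest edge on the tree path between its endpoints, so the MST is unique.

Yes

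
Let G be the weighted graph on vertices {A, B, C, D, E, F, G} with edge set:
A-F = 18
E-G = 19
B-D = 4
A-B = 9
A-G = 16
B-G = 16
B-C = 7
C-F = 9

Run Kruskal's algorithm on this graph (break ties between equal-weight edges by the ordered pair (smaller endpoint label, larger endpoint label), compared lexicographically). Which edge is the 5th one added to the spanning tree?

Kruskal: consider edges lightest-first.
B-D (4): add. Components now {A} {B,D} {C} {E} {F} {G}
B-C (7): add. Components now {A} {B,C,D} {E} {F} {G}
A-B (9): add. Components now {A,B,C,D} {E} {F} {G}
C-F (9): add. Components now {A,B,C,D,F} {E} {G}
A-G (16): add. Components now {A,B,C,D,F,G} {E}
B-G (16): skip — B and G already connected.
A-F (18): skip — A and F already connected.
E-G (19): add. Components now {A,B,C,D,E,F,G}
The 5th edge added is A-G.

A-G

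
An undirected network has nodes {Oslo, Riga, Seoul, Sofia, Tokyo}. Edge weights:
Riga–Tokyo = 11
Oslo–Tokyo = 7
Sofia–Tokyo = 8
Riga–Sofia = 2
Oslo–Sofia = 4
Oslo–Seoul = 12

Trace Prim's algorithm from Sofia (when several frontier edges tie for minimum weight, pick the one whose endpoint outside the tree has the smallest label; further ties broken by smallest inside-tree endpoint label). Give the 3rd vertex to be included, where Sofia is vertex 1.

Oslo

Prim, starting at Sofia.
Step 1: frontier [Riga–Sofia 2, Oslo–Sofia 4, Sofia–Tokyo 8] → take Riga–Sofia (2); add Riga.
Step 2: frontier [Riga–Tokyo 11, Oslo–Sofia 4, Sofia–Tokyo 8] → take Oslo–Sofia (4); add Oslo.
Step 3: frontier [Oslo–Tokyo 7, Oslo–Seoul 12, Riga–Tokyo 11, Sofia–Tokyo 8] → take Oslo–Tokyo (7); add Tokyo.
Step 4: frontier [Oslo–Seoul 12] → take Oslo–Seoul (12); add Seoul.
Vertex order: Sofia, Riga, Oslo, Tokyo, Seoul. The 3rd vertex is Oslo.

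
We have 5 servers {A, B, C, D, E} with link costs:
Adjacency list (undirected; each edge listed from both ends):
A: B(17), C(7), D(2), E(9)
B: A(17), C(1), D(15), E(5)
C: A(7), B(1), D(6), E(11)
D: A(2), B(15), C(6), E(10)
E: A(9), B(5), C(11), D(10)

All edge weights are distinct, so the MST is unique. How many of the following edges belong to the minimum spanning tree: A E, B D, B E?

1

Sort edges by weight, then run Kruskal:
B C (1): add — endpoints in different components.
A D (2): add — endpoints in different components.
B E (5): add — endpoints in different components.
C D (6): add — endpoints in different components.
MST edge set: {B C, A D, B E, C D}.
Of the listed edges, {B E} are in the MST → 1.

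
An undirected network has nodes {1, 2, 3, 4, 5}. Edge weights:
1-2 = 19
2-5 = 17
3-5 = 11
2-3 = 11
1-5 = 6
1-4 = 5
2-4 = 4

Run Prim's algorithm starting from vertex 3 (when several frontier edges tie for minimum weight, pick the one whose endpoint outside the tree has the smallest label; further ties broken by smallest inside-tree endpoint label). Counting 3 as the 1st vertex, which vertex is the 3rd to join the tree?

4

Prim's algorithm from 3:
Step 1: frontier [2-3 11, 3-5 11] → take 2-3 (11); add 2.
Step 2: frontier [2-4 4, 2-5 17, 1-2 19, 3-5 11] → take 2-4 (4); add 4.
Step 3: frontier [2-5 17, 1-2 19, 3-5 11, 1-4 5] → take 1-4 (5); add 1.
Step 4: frontier [1-5 6, 2-5 17, 3-5 11] → take 1-5 (6); add 5.
Vertex order: 3, 2, 4, 1, 5. The 3rd vertex is 4.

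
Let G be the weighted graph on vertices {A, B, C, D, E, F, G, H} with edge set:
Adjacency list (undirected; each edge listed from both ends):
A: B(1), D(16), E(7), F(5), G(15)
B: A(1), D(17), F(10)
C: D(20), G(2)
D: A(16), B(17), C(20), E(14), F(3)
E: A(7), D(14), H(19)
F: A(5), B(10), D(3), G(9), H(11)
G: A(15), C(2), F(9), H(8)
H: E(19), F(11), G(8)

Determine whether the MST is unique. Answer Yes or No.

Sort edges by weight, then run Kruskal:
A-B (1): add — endpoints in different components.
C-G (2): add — endpoints in different components.
D-F (3): add — endpoints in different components.
A-F (5): add — endpoints in different components.
A-E (7): add — endpoints in different components.
G-H (8): add — endpoints in different components.
F-G (9): add — endpoints in different components.
Every non-tree edge has weight strictly greater than the heaviest edge on the tree path between its endpoints, so the MST is unique.

Yes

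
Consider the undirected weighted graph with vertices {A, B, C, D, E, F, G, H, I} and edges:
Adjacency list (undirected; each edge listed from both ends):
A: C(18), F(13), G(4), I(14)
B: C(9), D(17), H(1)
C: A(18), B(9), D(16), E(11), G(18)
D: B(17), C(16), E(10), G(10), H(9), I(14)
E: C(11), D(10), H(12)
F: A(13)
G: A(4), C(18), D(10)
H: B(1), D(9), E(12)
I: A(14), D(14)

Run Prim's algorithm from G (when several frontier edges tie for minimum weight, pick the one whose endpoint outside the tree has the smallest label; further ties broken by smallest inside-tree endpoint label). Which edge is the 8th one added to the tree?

Prim's algorithm from G:
Step 1: cheapest edge leaving the tree is A–G (4); add A.
Step 2: cheapest edge leaving the tree is D–G (10); add D.
Step 3: cheapest edge leaving the tree is D–H (9); add H.
Step 4: cheapest edge leaving the tree is B–H (1); add B.
Step 5: cheapest edge leaving the tree is B–C (9); add C.
Step 6: cheapest edge leaving the tree is D–E (10); add E.
Step 7: cheapest edge leaving the tree is A–F (13); add F.
Step 8: cheapest edge leaving the tree is A–I (14); add I.
The 8th edge added is A–I.

A-I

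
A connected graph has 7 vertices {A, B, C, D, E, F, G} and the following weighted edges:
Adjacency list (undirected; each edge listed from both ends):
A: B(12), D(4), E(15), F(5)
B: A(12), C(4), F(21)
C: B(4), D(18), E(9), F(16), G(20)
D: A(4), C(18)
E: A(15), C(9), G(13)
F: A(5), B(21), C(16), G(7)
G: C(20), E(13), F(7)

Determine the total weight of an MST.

Kruskal: consider edges lightest-first.
A—D (4): add. Components now {A,D} {B} {C} {E} {F} {G}
B—C (4): add. Components now {A,D} {B,C} {E} {F} {G}
A—F (5): add. Components now {A,D,F} {B,C} {E} {G}
F—G (7): add. Components now {A,D,F,G} {B,C} {E}
C—E (9): add. Components now {A,D,F,G} {B,C,E}
A—B (12): add. Components now {A,B,C,D,E,F,G}
MST edges: A—D, B—C, A—F, F—G, C—E, A—B; total weight 4+4+5+7+9+12 = 41.

41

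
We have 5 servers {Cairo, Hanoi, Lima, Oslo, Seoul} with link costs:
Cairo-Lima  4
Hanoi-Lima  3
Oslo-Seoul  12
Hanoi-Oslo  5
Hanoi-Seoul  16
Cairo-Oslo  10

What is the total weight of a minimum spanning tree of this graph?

24

Sort edges by weight, then run Kruskal:
Hanoi-Lima (3): add. Components now {Cairo} {Hanoi,Lima} {Seoul} {Oslo}
Cairo-Lima (4): add. Components now {Cairo,Hanoi,Lima} {Seoul} {Oslo}
Hanoi-Oslo (5): add. Components now {Cairo,Hanoi,Lima,Oslo} {Seoul}
Cairo-Oslo (10): skip — Cairo and Oslo already connected.
Oslo-Seoul (12): add. Components now {Cairo,Hanoi,Lima,Oslo,Seoul}
MST edges: Hanoi-Lima, Cairo-Lima, Hanoi-Oslo, Oslo-Seoul; total weight 3+4+5+12 = 24.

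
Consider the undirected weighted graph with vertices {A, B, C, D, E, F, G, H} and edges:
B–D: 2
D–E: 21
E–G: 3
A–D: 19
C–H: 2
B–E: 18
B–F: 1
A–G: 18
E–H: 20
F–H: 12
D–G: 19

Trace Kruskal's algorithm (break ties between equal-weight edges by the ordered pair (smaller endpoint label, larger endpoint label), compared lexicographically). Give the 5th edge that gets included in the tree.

F-H

Kruskal's algorithm — process edges by increasing weight (ties by edge label):
B–F (1): add — endpoints in different components.
B–D (2): add — endpoints in different components.
C–H (2): add — endpoints in different components.
E–G (3): add — endpoints in different components.
F–H (12): add — endpoints in different components.
A–G (18): add — endpoints in different components.
B–E (18): add — endpoints in different components.
The 5th edge added is F–H.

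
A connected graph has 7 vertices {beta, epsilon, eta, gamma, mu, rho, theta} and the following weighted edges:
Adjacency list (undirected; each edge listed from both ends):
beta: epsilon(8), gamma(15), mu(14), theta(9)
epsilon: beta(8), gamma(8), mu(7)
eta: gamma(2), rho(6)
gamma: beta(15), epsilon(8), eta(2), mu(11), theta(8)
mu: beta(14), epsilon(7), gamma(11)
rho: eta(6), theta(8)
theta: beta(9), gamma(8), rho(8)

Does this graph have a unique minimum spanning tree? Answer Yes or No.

No

Sort edges by weight, then run Kruskal:
eta–gamma (2): add. Components now {epsilon} {beta} {eta,gamma} {mu} {rho} {theta}
eta–rho (6): add. Components now {epsilon} {beta} {eta,gamma,rho} {mu} {theta}
epsilon–mu (7): add. Components now {epsilon,mu} {beta} {eta,gamma,rho} {theta}
beta–epsilon (8): add. Components now {beta,epsilon,mu} {eta,gamma,rho} {theta}
epsilon–gamma (8): add. Components now {beta,epsilon,eta,gamma,mu,rho} {theta}
gamma–theta (8): add. Components now {beta,epsilon,eta,gamma,mu,rho,theta}
Non-tree edge rho–theta has weight 8, equal to the heaviest edge on its tree cycle — swapping gives another MST of the same weight. Not unique.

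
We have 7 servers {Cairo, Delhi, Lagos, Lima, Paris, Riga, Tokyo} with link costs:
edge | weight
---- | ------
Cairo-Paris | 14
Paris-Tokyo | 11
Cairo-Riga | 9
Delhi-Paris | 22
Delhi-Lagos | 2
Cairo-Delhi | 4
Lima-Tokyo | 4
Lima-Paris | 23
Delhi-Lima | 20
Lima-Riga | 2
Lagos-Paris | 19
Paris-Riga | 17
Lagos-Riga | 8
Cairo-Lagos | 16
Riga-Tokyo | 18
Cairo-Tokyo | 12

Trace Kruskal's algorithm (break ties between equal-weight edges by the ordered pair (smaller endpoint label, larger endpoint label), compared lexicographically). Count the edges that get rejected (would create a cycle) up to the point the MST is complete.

Sort edges by weight, then run Kruskal:
Delhi-Lagos (2): add. Components now {Lima} {Delhi,Lagos} {Cairo} {Tokyo} {Riga} {Paris}
Lima-Riga (2): add. Components now {Lima,Riga} {Delhi,Lagos} {Cairo} {Tokyo} {Paris}
Cairo-Delhi (4): add. Components now {Lima,Riga} {Cairo,Delhi,Lagos} {Tokyo} {Paris}
Lima-Tokyo (4): add. Components now {Lima,Riga,Tokyo} {Cairo,Delhi,Lagos} {Paris}
Lagos-Riga (8): add. Components now {Cairo,Delhi,Lagos,Lima,Riga,Tokyo} {Paris}
Cairo-Riga (9): skip — Cairo and Riga already connected.
Paris-Tokyo (11): add. Components now {Cairo,Delhi,Lagos,Lima,Paris,Riga,Tokyo}
Edges rejected before the tree was complete: 1.

1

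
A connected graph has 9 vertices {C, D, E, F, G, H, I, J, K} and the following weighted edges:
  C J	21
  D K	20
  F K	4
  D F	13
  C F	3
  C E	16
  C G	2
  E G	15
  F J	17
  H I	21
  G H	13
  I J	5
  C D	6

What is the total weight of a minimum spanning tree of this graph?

65

Sort edges by weight, then run Kruskal:
C G (2): add — endpoints in different components.
C F (3): add — endpoints in different components.
F K (4): add — endpoints in different components.
I J (5): add — endpoints in different components.
C D (6): add — endpoints in different components.
D F (13): skip — D and F already connected.
G H (13): add — endpoints in different components.
E G (15): add — endpoints in different components.
C E (16): skip — C and E already connected.
F J (17): add — endpoints in different components.
MST edges: C G, C F, F K, I J, C D, G H, E G, F J; total weight 2+3+4+5+6+13+15+17 = 65.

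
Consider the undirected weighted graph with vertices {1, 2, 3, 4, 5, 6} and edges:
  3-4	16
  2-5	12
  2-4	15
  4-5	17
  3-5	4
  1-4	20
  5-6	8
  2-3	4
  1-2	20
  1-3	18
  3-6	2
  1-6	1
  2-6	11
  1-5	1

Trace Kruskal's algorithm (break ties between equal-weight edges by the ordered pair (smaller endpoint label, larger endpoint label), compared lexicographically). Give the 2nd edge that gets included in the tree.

Kruskal: consider edges lightest-first.
1-5 (1): add — endpoints in different components.
1-6 (1): add — endpoints in different components.
3-6 (2): add — endpoints in different components.
2-3 (4): add — endpoints in different components.
3-5 (4): skip — 3 and 5 already connected.
5-6 (8): skip — 5 and 6 already connected.
2-6 (11): skip — 2 and 6 already connected.
2-5 (12): skip — 2 and 5 already connected.
2-4 (15): add — endpoints in different components.
The 2nd edge added is 1-6.

1-6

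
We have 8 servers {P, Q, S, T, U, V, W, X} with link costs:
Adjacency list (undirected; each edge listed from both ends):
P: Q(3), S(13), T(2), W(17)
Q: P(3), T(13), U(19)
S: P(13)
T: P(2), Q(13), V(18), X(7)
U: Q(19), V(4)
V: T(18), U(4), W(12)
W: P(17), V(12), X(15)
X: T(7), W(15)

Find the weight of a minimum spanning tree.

Grow the tree from S using Prim:
Step 1: cheapest edge leaving the tree is P—S (13); add P.
Step 2: cheapest edge leaving the tree is P—T (2); add T.
Step 3: cheapest edge leaving the tree is P—Q (3); add Q.
Step 4: cheapest edge leaving the tree is T—X (7); add X.
Step 5: cheapest edge leaving the tree is W—X (15); add W.
Step 6: cheapest edge leaving the tree is V—W (12); add V.
Step 7: cheapest edge leaving the tree is U—V (4); add U.
MST edges: P—S, P—T, P—Q, T—X, W—X, V—W, U—V; total weight 13+2+3+7+15+12+4 = 56.

56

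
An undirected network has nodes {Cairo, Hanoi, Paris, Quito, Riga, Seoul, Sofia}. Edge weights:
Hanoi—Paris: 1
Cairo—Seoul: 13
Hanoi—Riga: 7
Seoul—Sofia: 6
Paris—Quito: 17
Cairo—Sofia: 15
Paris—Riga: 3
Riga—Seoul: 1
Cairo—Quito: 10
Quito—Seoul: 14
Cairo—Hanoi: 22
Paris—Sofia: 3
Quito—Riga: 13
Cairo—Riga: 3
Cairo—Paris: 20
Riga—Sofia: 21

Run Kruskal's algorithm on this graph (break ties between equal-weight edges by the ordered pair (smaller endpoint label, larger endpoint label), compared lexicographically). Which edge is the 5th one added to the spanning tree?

Sort edges by weight, then run Kruskal:
Hanoi—Paris (1): add — endpoints in different components.
Riga—Seoul (1): add — endpoints in different components.
Cairo—Riga (3): add — endpoints in different components.
Paris—Riga (3): add — endpoints in different components.
Paris—Sofia (3): add — endpoints in different components.
Seoul—Sofia (6): skip — Sofia and Seoul already connected.
Hanoi—Riga (7): skip — Riga and Hanoi already connected.
Cairo—Quito (10): add — endpoints in different components.
The 5th edge added is Paris—Sofia.

Paris-Sofia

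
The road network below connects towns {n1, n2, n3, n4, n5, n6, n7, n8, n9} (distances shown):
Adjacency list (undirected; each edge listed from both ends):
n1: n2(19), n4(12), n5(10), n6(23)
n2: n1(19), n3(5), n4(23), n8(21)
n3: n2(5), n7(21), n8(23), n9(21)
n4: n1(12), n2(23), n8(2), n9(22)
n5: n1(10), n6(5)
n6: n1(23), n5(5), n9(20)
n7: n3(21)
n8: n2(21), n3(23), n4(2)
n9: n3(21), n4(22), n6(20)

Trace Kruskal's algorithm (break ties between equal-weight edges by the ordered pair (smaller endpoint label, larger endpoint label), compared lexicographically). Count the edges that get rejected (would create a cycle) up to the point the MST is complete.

Kruskal: consider edges lightest-first.
n4—n8 (2): add — endpoints in different components.
n2—n3 (5): add — endpoints in different components.
n5—n6 (5): add — endpoints in different components.
n1—n5 (10): add — endpoints in different components.
n1—n4 (12): add — endpoints in different components.
n1—n2 (19): add — endpoints in different components.
n6—n9 (20): add — endpoints in different components.
n2—n8 (21): skip — n2 and n8 already connected.
n3—n7 (21): add — endpoints in different components.
Edges rejected before the tree was complete: 1.

1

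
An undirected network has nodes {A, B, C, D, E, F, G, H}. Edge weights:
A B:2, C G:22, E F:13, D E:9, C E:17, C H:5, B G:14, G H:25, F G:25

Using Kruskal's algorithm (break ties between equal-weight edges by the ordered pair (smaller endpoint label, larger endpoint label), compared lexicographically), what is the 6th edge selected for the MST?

C-E

Kruskal's algorithm — process edges by increasing weight (ties by edge label):
A B (2): add — endpoints in different components.
C H (5): add — endpoints in different components.
D E (9): add — endpoints in different components.
E F (13): add — endpoints in different components.
B G (14): add — endpoints in different components.
C E (17): add — endpoints in different components.
C G (22): add — endpoints in different components.
The 6th edge added is C E.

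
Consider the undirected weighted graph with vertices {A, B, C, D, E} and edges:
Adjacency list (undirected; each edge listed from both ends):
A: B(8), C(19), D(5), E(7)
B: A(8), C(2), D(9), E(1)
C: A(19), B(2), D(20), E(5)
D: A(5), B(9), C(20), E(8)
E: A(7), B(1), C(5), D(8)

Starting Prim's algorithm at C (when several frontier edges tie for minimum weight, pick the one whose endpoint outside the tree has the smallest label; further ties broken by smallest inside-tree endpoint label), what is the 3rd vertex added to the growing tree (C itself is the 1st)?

Grow the tree from C using Prim:
Step 1: cheapest edge leaving the tree is B—C (2); add B.
Step 2: cheapest edge leaving the tree is B—E (1); add E.
Step 3: cheapest edge leaving the tree is A—E (7); add A.
Step 4: cheapest edge leaving the tree is A—D (5); add D.
Vertex order: C, B, E, A, D. The 3rd vertex is E.

E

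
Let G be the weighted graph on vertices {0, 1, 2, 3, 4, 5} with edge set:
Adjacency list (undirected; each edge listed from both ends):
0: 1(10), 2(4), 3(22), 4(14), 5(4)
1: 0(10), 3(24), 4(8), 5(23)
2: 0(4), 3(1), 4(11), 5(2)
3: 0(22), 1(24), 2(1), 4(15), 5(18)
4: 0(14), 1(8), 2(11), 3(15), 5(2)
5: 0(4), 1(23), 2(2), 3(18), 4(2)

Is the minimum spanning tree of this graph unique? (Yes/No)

No

Kruskal: consider edges lightest-first.
2–3 (1): add — endpoints in different components.
2–5 (2): add — endpoints in different components.
4–5 (2): add — endpoints in different components.
0–2 (4): add — endpoints in different components.
0–5 (4): skip — 0 and 5 already connected.
1–4 (8): add — endpoints in different components.
Non-tree edge 0–5 has weight 4, equal to the heaviest edge on its tree cycle — swapping gives another MST of the same weight. Not unique.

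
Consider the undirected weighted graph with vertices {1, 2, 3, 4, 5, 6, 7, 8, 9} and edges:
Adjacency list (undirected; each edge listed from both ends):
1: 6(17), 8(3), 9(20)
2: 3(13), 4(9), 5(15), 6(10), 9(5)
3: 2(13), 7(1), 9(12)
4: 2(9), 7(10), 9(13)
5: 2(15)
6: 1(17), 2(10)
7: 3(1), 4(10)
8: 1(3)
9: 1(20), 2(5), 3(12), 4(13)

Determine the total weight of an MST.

70

Prim, starting at 6.
Step 1: cheapest edge leaving the tree is 2-6 (10); add 2.
Step 2: cheapest edge leaving the tree is 2-9 (5); add 9.
Step 3: cheapest edge leaving the tree is 2-4 (9); add 4.
Step 4: cheapest edge leaving the tree is 4-7 (10); add 7.
Step 5: cheapest edge leaving the tree is 3-7 (1); add 3.
Step 6: cheapest edge leaving the tree is 2-5 (15); add 5.
Step 7: cheapest edge leaving the tree is 1-6 (17); add 1.
Step 8: cheapest edge leaving the tree is 1-8 (3); add 8.
MST edges: 2-6, 2-9, 2-4, 4-7, 3-7, 2-5, 1-6, 1-8; total weight 10+5+9+10+1+15+17+3 = 70.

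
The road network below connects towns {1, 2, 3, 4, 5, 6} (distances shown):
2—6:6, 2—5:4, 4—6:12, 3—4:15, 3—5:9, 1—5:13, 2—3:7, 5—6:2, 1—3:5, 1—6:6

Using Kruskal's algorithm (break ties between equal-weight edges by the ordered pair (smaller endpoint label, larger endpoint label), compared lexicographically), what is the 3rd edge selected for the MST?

Kruskal's algorithm — process edges by increasing weight (ties by edge label):
5—6 (2): add — endpoints in different components.
2—5 (4): add — endpoints in different components.
1—3 (5): add — endpoints in different components.
1—6 (6): add — endpoints in different components.
2—6 (6): skip — 2 and 6 already connected.
2—3 (7): skip — 2 and 3 already connected.
3—5 (9): skip — 3 and 5 already connected.
4—6 (12): add — endpoints in different components.
The 3rd edge added is 1—3.

1-3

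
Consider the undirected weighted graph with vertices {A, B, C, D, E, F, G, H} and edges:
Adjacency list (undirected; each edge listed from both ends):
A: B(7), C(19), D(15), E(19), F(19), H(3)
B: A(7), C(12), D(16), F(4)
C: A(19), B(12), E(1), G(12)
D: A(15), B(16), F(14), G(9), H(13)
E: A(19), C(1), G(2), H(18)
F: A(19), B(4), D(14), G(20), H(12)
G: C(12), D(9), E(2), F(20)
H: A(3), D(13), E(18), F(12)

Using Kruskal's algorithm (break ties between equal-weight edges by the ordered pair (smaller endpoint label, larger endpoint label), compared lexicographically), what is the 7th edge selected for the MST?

Sort edges by weight, then run Kruskal:
C-E (1): add — endpoints in different components.
E-G (2): add — endpoints in different components.
A-H (3): add — endpoints in different components.
B-F (4): add — endpoints in different components.
A-B (7): add — endpoints in different components.
D-G (9): add — endpoints in different components.
B-C (12): add — endpoints in different components.
The 7th edge added is B-C.

B-C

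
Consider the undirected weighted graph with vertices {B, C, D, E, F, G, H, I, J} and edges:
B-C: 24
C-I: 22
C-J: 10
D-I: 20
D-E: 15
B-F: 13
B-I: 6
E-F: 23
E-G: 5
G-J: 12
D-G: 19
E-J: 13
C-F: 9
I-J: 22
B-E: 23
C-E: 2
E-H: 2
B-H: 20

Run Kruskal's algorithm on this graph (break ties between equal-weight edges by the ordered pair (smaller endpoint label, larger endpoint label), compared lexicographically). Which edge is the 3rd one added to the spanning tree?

Kruskal: consider edges lightest-first.
C-E (2): add — endpoints in different components.
E-H (2): add — endpoints in different components.
E-G (5): add — endpoints in different components.
B-I (6): add — endpoints in different components.
C-F (9): add — endpoints in different components.
C-J (10): add — endpoints in different components.
G-J (12): skip — G and J already connected.
B-F (13): add — endpoints in different components.
E-J (13): skip — E and J already connected.
D-E (15): add — endpoints in different components.
The 3rd edge added is E-G.

E-G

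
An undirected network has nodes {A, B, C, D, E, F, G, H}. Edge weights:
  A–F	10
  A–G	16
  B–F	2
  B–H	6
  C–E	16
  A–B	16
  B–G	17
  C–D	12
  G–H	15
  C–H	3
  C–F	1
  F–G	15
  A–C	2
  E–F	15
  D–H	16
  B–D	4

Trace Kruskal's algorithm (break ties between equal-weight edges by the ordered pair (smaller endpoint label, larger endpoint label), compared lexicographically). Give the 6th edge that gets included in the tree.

Kruskal's algorithm — process edges by increasing weight (ties by edge label):
C–F (1): add — endpoints in different components.
A–C (2): add — endpoints in different components.
B–F (2): add — endpoints in different components.
C–H (3): add — endpoints in different components.
B–D (4): add — endpoints in different components.
B–H (6): skip — B and H already connected.
A–F (10): skip — A and F already connected.
C–D (12): skip — C and D already connected.
E–F (15): add — endpoints in different components.
F–G (15): add — endpoints in different components.
The 6th edge added is E–F.

E-F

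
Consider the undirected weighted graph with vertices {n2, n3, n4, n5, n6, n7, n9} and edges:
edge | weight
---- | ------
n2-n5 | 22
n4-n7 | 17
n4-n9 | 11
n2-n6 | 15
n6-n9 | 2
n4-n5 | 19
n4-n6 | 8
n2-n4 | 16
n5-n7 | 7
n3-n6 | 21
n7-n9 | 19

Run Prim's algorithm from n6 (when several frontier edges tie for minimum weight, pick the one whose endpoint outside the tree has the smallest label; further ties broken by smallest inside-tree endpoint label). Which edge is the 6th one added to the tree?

Prim's algorithm from n6:
Step 1: cheapest edge leaving the tree is n6-n9 (2); add n9.
Step 2: cheapest edge leaving the tree is n4-n6 (8); add n4.
Step 3: cheapest edge leaving the tree is n2-n6 (15); add n2.
Step 4: cheapest edge leaving the tree is n4-n7 (17); add n7.
Step 5: cheapest edge leaving the tree is n5-n7 (7); add n5.
Step 6: cheapest edge leaving the tree is n3-n6 (21); add n3.
The 6th edge added is n3-n6.

n3-n6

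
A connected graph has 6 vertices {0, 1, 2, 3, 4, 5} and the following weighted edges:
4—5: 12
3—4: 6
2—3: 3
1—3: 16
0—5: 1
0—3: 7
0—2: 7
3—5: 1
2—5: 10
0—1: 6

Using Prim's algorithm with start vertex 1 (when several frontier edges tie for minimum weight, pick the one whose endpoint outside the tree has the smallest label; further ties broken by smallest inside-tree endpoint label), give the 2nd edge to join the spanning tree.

0-5

Prim, starting at 1.
Step 1: cheapest edge leaving the tree is 0—1 (6); add 0.
Step 2: cheapest edge leaving the tree is 0—5 (1); add 5.
Step 3: cheapest edge leaving the tree is 3—5 (1); add 3.
Step 4: cheapest edge leaving the tree is 2—3 (3); add 2.
Step 5: cheapest edge leaving the tree is 3—4 (6); add 4.
The 2nd edge added is 0—5.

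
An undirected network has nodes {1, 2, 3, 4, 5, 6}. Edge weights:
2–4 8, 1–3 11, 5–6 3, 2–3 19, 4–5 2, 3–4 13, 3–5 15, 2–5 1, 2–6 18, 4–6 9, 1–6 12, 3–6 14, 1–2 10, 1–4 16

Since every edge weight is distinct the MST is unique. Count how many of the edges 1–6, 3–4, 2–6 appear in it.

0

Kruskal's algorithm — process edges by increasing weight (ties by edge label):
2–5 (1): add — endpoints in different components.
4–5 (2): add — endpoints in different components.
5–6 (3): add — endpoints in different components.
2–4 (8): skip — 2 and 4 already connected.
4–6 (9): skip — 4 and 6 already connected.
1–2 (10): add — endpoints in different components.
1–3 (11): add — endpoints in different components.
MST edge set: {2–5, 4–5, 5–6, 1–2, 1–3}.
Of the listed edges, {} are in the MST → 0.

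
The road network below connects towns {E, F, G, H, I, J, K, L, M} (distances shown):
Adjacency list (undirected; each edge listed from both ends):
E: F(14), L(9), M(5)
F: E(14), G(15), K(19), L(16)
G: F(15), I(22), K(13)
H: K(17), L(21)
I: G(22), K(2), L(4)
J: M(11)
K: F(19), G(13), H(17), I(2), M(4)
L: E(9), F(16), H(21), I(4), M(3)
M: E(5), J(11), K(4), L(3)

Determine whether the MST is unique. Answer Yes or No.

Kruskal's algorithm — process edges by increasing weight (ties by edge label):
I-K (2): add — endpoints in different components.
L-M (3): add — endpoints in different components.
I-L (4): add — endpoints in different components.
K-M (4): skip — K and M already connected.
E-M (5): add — endpoints in different components.
E-L (9): skip — E and L already connected.
J-M (11): add — endpoints in different components.
G-K (13): add — endpoints in different components.
E-F (14): add — endpoints in different components.
F-G (15): skip — F and G already connected.
F-L (16): skip — F and L already connected.
H-K (17): add — endpoints in different components.
Non-tree edge K-M has weight 4, equal to the heaviest edge on its tree cycle — swapping gives another MST of the same weight. Not unique.

No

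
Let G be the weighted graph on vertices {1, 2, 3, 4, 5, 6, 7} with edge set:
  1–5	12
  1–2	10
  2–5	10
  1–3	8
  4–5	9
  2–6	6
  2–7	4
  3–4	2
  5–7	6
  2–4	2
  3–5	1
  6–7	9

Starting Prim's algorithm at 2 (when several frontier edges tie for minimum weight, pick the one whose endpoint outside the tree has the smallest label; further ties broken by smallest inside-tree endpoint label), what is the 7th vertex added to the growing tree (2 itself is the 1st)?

1

Prim, starting at 2.
Step 1: cheapest edge leaving the tree is 2–4 (2); add 4.
Step 2: cheapest edge leaving the tree is 3–4 (2); add 3.
Step 3: cheapest edge leaving the tree is 3–5 (1); add 5.
Step 4: cheapest edge leaving the tree is 2–7 (4); add 7.
Step 5: cheapest edge leaving the tree is 2–6 (6); add 6.
Step 6: cheapest edge leaving the tree is 1–3 (8); add 1.
Vertex order: 2, 4, 3, 5, 7, 6, 1. The 7th vertex is 1.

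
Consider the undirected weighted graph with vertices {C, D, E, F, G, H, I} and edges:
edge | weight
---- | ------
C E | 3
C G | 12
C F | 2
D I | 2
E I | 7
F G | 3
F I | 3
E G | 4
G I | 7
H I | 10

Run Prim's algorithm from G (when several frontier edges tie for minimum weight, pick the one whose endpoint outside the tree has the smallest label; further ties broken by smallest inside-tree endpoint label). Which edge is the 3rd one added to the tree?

C-E

Grow the tree from G using Prim:
Step 1: cheapest edge leaving the tree is F G (3); add F.
Step 2: cheapest edge leaving the tree is C F (2); add C.
Step 3: cheapest edge leaving the tree is C E (3); add E.
Step 4: cheapest edge leaving the tree is F I (3); add I.
Step 5: cheapest edge leaving the tree is D I (2); add D.
Step 6: cheapest edge leaving the tree is H I (10); add H.
The 3rd edge added is C E.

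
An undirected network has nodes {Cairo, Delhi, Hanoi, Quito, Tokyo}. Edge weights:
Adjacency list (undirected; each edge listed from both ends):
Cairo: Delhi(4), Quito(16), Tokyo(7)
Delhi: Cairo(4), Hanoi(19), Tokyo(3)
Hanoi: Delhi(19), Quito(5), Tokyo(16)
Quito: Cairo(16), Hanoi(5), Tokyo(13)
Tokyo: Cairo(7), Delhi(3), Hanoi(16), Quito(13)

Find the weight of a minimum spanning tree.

25

Prim, starting at Cairo.
Step 1: cheapest edge leaving the tree is Cairo–Delhi (4); add Delhi.
Step 2: cheapest edge leaving the tree is Delhi–Tokyo (3); add Tokyo.
Step 3: cheapest edge leaving the tree is Quito–Tokyo (13); add Quito.
Step 4: cheapest edge leaving the tree is Hanoi–Quito (5); add Hanoi.
MST edges: Cairo–Delhi, Delhi–Tokyo, Quito–Tokyo, Hanoi–Quito; total weight 4+3+13+5 = 25.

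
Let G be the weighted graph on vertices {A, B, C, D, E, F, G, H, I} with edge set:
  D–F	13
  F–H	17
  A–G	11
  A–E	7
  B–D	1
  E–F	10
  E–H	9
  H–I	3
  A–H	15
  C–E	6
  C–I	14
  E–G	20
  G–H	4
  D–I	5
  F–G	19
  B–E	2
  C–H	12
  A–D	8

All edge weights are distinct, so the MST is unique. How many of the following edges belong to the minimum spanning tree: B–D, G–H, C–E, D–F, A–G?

3

Kruskal: consider edges lightest-first.
B–D (1): add — endpoints in different components.
B–E (2): add — endpoints in different components.
H–I (3): add — endpoints in different components.
G–H (4): add — endpoints in different components.
D–I (5): add — endpoints in different components.
C–E (6): add — endpoints in different components.
A–E (7): add — endpoints in different components.
A–D (8): skip — A and D already connected.
E–H (9): skip — E and H already connected.
E–F (10): add — endpoints in different components.
MST edge set: {B–D, B–E, H–I, G–H, D–I, C–E, A–E, E–F}.
Of the listed edges, {B–D, G–H, C–E} are in the MST → 3.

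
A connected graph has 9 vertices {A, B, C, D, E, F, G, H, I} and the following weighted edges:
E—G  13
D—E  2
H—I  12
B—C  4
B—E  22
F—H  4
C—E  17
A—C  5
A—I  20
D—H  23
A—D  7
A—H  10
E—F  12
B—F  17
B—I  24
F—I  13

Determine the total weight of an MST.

57

Prim's algorithm from E:
Step 1: cheapest edge leaving the tree is D—E (2); add D.
Step 2: cheapest edge leaving the tree is A—D (7); add A.
Step 3: cheapest edge leaving the tree is A—C (5); add C.
Step 4: cheapest edge leaving the tree is B—C (4); add B.
Step 5: cheapest edge leaving the tree is A—H (10); add H.
Step 6: cheapest edge leaving the tree is F—H (4); add F.
Step 7: cheapest edge leaving the tree is H—I (12); add I.
Step 8: cheapest edge leaving the tree is E—G (13); add G.
MST edges: D—E, A—D, A—C, B—C, A—H, F—H, H—I, E—G; total weight 2+7+5+4+10+4+12+13 = 57.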